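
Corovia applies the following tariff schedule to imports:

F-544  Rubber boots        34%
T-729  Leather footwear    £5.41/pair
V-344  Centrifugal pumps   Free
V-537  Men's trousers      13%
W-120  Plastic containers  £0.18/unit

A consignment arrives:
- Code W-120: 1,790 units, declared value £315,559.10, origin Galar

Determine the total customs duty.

£322.20

Line 1 (W-120, Galar, 1,790 units, £315,559.10):
Base rate for W-120 is £0.18/unit.
Duty = 1,790 × £0.18 = £322.20.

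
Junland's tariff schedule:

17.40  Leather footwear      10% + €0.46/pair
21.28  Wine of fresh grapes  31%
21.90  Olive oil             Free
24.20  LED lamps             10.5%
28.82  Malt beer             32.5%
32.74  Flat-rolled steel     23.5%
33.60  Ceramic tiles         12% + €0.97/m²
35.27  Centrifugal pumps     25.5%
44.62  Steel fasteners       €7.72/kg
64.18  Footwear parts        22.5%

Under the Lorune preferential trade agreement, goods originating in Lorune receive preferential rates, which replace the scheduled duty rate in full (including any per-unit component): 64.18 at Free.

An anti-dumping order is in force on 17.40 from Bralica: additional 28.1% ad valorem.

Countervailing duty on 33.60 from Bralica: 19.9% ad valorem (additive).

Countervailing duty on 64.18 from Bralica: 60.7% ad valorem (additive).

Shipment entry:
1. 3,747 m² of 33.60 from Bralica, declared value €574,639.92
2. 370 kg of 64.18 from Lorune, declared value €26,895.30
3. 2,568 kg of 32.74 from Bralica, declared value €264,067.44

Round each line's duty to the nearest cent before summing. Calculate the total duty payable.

€249,000.57

Line 1 (33.60, Bralica, 3,747 m², €574,639.92):
Base rate for 33.60 is 12% + €0.97/m².
Additional duty on 33.60 from Bralica: +19.9%. Applied ad valorem rate: 12% + 19.9% = 31.9%.
Duty = €574,639.92 × 31.9% + 3,747 × €0.97 = €186,944.72.
Line 2 (64.18, Lorune, 370 kg, €26,895.30):
Base rate for 64.18 is 22.5%.
Origin Lorune qualifies under the Junland–Lorune agreement and 64.18 is covered: preferential rate Free applies instead.
The additional-duty order on 64.18 targets Bralica, not Lorune; it does not apply.
Duty = €26,895.30 × 0% = €0.00.
Line 3 (32.74, Bralica, 2,568 kg, €264,067.44):
Base rate for 32.74 is 23.5%.
Duty = €264,067.44 × 23.5% = €62,055.85.
Total = €186,944.72 + €0.00 + €62,055.85 = €249,000.57.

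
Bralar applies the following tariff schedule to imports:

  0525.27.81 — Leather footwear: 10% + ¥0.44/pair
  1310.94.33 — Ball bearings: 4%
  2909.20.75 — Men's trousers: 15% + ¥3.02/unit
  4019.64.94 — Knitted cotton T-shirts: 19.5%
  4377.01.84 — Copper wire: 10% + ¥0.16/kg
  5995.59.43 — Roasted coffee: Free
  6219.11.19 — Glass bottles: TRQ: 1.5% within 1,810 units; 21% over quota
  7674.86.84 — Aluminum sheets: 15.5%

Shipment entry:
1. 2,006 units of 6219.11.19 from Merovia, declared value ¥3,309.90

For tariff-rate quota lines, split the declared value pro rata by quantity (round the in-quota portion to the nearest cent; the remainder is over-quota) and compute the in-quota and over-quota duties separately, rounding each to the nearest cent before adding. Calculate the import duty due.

¥112.71

Line 1 (6219.11.19, Merovia, 2,006 units, ¥3,309.90):
Code 6219.11.19 is under a tariff-rate quota (threshold 1,810 units). In-quota: 1,810 units at 1.5%; over-quota: 196 units at 21%.
Pro-rata value split: in-quota = ¥3,309.90 × 1,810/2,006 = ¥2,986.50; over-quota = ¥3,309.90 − ¥2,986.50 = ¥323.40.
In-quota duty = ¥2,986.50 × 1.5% = ¥44.80. Over-quota duty = ¥323.40 × 21% = ¥67.91.
Line duty = ¥44.80 + ¥67.91 = ¥112.71.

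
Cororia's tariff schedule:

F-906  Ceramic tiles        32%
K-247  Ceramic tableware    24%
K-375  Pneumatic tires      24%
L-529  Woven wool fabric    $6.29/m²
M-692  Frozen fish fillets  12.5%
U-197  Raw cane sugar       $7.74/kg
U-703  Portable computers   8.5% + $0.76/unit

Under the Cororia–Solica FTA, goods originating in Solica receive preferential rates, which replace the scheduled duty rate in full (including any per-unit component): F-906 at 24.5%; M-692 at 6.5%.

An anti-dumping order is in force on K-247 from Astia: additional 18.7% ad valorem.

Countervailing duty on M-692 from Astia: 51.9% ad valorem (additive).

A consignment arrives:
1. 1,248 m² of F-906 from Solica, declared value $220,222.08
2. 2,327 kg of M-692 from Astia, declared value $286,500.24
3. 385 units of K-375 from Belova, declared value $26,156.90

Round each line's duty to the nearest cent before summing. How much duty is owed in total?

Line 1 (F-906, Solica, 1,248 m², $220,222.08):
Base rate for F-906 is 32%.
Origin Solica qualifies under the Cororia–Solica agreement and F-906 is covered: preferential rate 24.5% applies instead.
Duty = $220,222.08 × 24.5% = $53,954.41.
Line 2 (M-692, Astia, 2,327 kg, $286,500.24):
Base rate for M-692 is 12.5%.
M-692 has an FTA preferential rate, but origin Astia is not Solica; base rate stands.
Additional duty on M-692 from Astia: +51.9%. Applied ad valorem rate: 12.5% + 51.9% = 64.4%.
Duty = $286,500.24 × 64.4% = $184,506.15.
Line 3 (K-375, Belova, 385 units, $26,156.90):
Base rate for K-375 is 24%.
Duty = $26,156.90 × 24% = $6,277.66.
Total = $53,954.41 + $184,506.15 + $6,277.66 = $244,738.22.

$244,738.22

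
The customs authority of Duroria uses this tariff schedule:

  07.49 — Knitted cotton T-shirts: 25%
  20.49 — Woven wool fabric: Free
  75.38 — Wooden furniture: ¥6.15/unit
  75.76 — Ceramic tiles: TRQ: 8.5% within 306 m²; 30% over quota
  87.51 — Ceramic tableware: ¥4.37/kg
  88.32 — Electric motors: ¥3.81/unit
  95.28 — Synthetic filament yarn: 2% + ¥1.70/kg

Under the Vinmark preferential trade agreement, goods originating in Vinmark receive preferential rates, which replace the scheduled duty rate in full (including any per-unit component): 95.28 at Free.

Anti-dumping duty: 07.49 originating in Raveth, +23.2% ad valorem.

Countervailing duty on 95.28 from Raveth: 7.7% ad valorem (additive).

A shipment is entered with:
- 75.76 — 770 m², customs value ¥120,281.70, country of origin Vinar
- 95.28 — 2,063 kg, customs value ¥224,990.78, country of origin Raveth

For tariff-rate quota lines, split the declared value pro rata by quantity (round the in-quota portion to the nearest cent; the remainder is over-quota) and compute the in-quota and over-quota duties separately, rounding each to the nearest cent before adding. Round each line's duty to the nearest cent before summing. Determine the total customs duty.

Line 1 (75.76, Vinar, 770 m², ¥120,281.70):
Code 75.76 is under a tariff-rate quota (threshold 306 m²). In-quota: 306 m² at 8.5%; over-quota: 464 m² at 30%.
Pro-rata value split: in-quota = ¥120,281.70 × 306/770 = ¥47,800.26; over-quota = ¥120,281.70 − ¥47,800.26 = ¥72,481.44.
In-quota duty = ¥47,800.26 × 8.5% = ¥4,063.02. Over-quota duty = ¥72,481.44 × 30% = ¥21,744.43.
Line duty = ¥4,063.02 + ¥21,744.43 = ¥25,807.45.
Line 2 (95.28, Raveth, 2,063 kg, ¥224,990.78):
Base rate for 95.28 is 2% + ¥1.70/kg.
95.28 has an FTA preferential rate, but origin Raveth is not Vinmark; base rate stands.
Additional duty on 95.28 from Raveth: +7.7%. Applied ad valorem rate: 2% + 7.7% = 9.7%.
Duty = ¥224,990.78 × 9.7% + 2,063 × ¥1.70 = ¥25,331.21.
Total = ¥25,807.45 + ¥25,331.21 = ¥51,138.66.

¥51,138.66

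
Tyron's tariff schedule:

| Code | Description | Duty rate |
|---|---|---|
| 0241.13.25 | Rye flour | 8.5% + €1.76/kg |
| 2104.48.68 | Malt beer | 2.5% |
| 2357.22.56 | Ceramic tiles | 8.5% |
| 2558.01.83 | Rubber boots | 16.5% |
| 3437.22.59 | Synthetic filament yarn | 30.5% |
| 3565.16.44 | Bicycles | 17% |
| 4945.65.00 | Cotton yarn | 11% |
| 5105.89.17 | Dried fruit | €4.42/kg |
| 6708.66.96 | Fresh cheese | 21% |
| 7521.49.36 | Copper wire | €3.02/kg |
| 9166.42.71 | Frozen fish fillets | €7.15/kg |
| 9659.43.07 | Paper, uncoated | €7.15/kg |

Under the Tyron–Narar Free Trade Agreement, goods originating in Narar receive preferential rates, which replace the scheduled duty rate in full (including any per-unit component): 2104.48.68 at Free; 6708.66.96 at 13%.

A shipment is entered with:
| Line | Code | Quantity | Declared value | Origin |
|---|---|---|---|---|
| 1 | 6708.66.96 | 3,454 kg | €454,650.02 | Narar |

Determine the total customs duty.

Line 1 (6708.66.96, Narar, 3,454 kg, €454,650.02):
Base rate for 6708.66.96 is 21%.
Origin Narar qualifies under the Tyron–Narar agreement and 6708.66.96 is covered: preferential rate 13% applies instead.
Duty = €454,650.02 × 13% = €59,104.50.

€59,104.50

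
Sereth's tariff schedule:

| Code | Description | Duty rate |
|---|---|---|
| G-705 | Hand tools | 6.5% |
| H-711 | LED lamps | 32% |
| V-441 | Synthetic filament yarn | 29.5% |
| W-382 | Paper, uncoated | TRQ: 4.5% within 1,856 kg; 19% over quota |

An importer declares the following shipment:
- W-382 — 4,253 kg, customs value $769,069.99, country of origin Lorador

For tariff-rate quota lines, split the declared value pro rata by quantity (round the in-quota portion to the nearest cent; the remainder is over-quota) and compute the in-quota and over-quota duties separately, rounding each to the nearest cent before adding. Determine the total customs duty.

$97,458.33

Line 1 (W-382, Lorador, 4,253 kg, $769,069.99):
Code W-382 is under a tariff-rate quota (threshold 1,856 kg). In-quota: 1,856 kg at 4.5%; over-quota: 2,397 kg at 19%.
Pro-rata value split: in-quota = $769,069.99 × 1,856/4,253 = $335,620.48; over-quota = $769,069.99 − $335,620.48 = $433,449.51.
In-quota duty = $335,620.48 × 4.5% = $15,102.92. Over-quota duty = $433,449.51 × 19% = $82,355.41.
Line duty = $15,102.92 + $82,355.41 = $97,458.33.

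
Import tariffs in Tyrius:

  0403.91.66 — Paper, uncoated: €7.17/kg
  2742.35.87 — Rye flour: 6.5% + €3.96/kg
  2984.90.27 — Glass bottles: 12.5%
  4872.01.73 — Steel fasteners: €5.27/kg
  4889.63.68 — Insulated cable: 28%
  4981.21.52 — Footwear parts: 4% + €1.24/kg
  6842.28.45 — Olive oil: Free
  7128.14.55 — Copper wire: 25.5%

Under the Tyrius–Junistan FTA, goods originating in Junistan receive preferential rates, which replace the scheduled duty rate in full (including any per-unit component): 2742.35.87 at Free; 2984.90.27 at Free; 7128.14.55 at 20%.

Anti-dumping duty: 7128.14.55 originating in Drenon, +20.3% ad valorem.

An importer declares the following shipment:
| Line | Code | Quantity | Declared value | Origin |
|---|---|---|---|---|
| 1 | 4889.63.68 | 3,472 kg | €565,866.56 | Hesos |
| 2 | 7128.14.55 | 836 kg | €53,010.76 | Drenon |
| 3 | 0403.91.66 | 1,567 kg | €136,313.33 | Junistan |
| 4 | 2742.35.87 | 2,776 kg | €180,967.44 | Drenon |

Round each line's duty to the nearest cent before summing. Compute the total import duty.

Line 1 (4889.63.68, Hesos, 3,472 kg, €565,866.56):
Base rate for 4889.63.68 is 28%.
Duty = €565,866.56 × 28% = €158,442.64.
Line 2 (7128.14.55, Drenon, 836 kg, €53,010.76):
Base rate for 7128.14.55 is 25.5%.
7128.14.55 has an FTA preferential rate, but origin Drenon is not Junistan; base rate stands.
Additional duty on 7128.14.55 from Drenon: +20.3%. Applied ad valorem rate: 25.5% + 20.3% = 45.8%.
Duty = €53,010.76 × 45.8% = €24,278.93.
Line 3 (0403.91.66, Junistan, 1,567 kg, €136,313.33):
Base rate for 0403.91.66 is €7.17/kg.
Origin Junistan is the FTA partner but 0403.91.66 is not on the preference list; base rate stands.
Duty = 1,567 × €7.17 = €11,235.39.
Line 4 (2742.35.87, Drenon, 2,776 kg, €180,967.44):
Base rate for 2742.35.87 is 6.5% + €3.96/kg.
2742.35.87 has an FTA preferential rate, but origin Drenon is not Junistan; base rate stands.
Duty = €180,967.44 × 6.5% + 2,776 × €3.96 = €22,755.84.
Total = €158,442.64 + €24,278.93 + €11,235.39 + €22,755.84 = €216,712.80.

€216,712.80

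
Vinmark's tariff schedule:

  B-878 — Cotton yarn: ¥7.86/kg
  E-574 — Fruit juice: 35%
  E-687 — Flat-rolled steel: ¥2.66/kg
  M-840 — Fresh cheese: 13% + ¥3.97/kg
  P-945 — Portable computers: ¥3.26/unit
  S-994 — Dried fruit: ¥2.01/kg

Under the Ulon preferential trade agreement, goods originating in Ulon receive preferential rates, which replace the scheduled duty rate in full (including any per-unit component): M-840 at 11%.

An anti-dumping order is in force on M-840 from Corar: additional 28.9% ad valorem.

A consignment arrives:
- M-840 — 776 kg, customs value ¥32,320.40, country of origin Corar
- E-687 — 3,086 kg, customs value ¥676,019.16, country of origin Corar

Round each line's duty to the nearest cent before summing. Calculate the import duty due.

¥24,831.73

Line 1 (M-840, Corar, 776 kg, ¥32,320.40):
Base rate for M-840 is 13% + ¥3.97/kg.
M-840 has an FTA preferential rate, but origin Corar is not Ulon; base rate stands.
Additional duty on M-840 from Corar: +28.9%. Applied ad valorem rate: 13% + 28.9% = 41.9%.
Duty = ¥32,320.40 × 41.9% + 776 × ¥3.97 = ¥16,622.97.
Line 2 (E-687, Corar, 3,086 kg, ¥676,019.16):
Base rate for E-687 is ¥2.66/kg.
Duty = 3,086 × ¥2.66 = ¥8,208.76.
Total = ¥16,622.97 + ¥8,208.76 = ¥24,831.73.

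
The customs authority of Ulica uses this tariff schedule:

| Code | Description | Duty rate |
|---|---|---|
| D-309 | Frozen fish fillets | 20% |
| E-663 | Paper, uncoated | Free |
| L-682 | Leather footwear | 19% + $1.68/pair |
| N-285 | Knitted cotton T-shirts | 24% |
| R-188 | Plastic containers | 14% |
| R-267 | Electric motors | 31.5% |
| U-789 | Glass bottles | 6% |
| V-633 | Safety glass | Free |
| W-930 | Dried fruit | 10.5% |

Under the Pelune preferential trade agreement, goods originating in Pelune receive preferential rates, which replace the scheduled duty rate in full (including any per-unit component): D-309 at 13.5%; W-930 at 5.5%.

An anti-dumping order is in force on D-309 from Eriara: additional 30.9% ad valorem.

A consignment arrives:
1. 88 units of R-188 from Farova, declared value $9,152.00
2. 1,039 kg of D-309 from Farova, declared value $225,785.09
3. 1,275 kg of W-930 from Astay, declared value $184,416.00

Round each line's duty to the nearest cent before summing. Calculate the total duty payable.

Line 1 (R-188, Farova, 88 units, $9,152.00):
Base rate for R-188 is 14%.
Duty = $9,152.00 × 14% = $1,281.28.
Line 2 (D-309, Farova, 1,039 kg, $225,785.09):
Base rate for D-309 is 20%.
D-309 has an FTA preferential rate, but origin Farova is not Pelune; base rate stands.
The additional-duty order on D-309 targets Eriara, not Farova; it does not apply.
Duty = $225,785.09 × 20% = $45,157.02.
Line 3 (W-930, Astay, 1,275 kg, $184,416.00):
Base rate for W-930 is 10.5%.
W-930 has an FTA preferential rate, but origin Astay is not Pelune; base rate stands.
Duty = $184,416.00 × 10.5% = $19,363.68.
Total = $1,281.28 + $45,157.02 + $19,363.68 = $65,801.98.

$65,801.98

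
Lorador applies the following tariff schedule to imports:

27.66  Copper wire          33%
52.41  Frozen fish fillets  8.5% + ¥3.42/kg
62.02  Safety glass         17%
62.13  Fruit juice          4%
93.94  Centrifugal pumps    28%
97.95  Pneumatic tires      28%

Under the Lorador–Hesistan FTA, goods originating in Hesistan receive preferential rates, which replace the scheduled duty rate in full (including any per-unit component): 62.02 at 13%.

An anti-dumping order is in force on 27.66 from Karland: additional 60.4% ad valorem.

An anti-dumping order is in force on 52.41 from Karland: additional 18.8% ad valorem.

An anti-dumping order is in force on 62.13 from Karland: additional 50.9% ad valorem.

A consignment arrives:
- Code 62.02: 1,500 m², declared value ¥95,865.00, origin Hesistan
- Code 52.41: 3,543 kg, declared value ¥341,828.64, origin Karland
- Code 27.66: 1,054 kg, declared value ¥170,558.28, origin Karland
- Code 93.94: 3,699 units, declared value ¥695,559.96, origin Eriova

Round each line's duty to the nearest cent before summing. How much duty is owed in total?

Line 1 (62.02, Hesistan, 1,500 m², ¥95,865.00):
Base rate for 62.02 is 17%.
Origin Hesistan qualifies under the Lorador–Hesistan agreement and 62.02 is covered: preferential rate 13% applies instead.
Duty = ¥95,865.00 × 13% = ¥12,462.45.
Line 2 (52.41, Karland, 3,543 kg, ¥341,828.64):
Base rate for 52.41 is 8.5% + ¥3.42/kg.
Additional duty on 52.41 from Karland: +18.8%. Applied ad valorem rate: 8.5% + 18.8% = 27.3%.
Duty = ¥341,828.64 × 27.3% + 3,543 × ¥3.42 = ¥105,436.28.
Line 3 (27.66, Karland, 1,054 kg, ¥170,558.28):
Base rate for 27.66 is 33%.
Additional duty on 27.66 from Karland: +60.4%. Applied ad valorem rate: 33% + 60.4% = 93.4%.
Duty = ¥170,558.28 × 93.4% = ¥159,301.43.
Line 4 (93.94, Eriova, 3,699 units, ¥695,559.96):
Base rate for 93.94 is 28%.
Duty = ¥695,559.96 × 28% = ¥194,756.79.
Total = ¥12,462.45 + ¥105,436.28 + ¥159,301.43 + ¥194,756.79 = ¥471,956.95.

¥471,956.95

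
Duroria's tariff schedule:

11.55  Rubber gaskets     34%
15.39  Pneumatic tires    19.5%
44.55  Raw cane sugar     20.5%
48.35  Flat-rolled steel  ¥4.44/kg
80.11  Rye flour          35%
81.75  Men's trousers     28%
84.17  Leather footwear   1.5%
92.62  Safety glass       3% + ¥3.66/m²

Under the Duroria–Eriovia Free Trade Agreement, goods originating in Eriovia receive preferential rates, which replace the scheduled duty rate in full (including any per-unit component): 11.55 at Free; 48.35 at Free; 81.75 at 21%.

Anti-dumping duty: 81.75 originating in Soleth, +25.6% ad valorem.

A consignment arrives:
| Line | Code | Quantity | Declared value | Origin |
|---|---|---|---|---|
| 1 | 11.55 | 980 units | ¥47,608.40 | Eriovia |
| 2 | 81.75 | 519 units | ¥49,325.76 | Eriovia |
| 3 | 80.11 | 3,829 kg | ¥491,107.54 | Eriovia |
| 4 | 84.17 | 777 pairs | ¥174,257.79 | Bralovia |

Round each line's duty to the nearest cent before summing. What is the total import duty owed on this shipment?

¥184,859.92

Line 1 (11.55, Eriovia, 980 units, ¥47,608.40):
Base rate for 11.55 is 34%.
Origin Eriovia qualifies under the Duroria–Eriovia agreement and 11.55 is covered: preferential rate Free applies instead.
Duty = ¥47,608.40 × 0% = ¥0.00.
Line 2 (81.75, Eriovia, 519 units, ¥49,325.76):
Base rate for 81.75 is 28%.
Origin Eriovia qualifies under the Duroria–Eriovia agreement and 81.75 is covered: preferential rate 21% applies instead.
The additional-duty order on 81.75 targets Soleth, not Eriovia; it does not apply.
Duty = ¥49,325.76 × 21% = ¥10,358.41.
Line 3 (80.11, Eriovia, 3,829 kg, ¥491,107.54):
Base rate for 80.11 is 35%.
Origin Eriovia is the FTA partner but 80.11 is not on the preference list; base rate stands.
Duty = ¥491,107.54 × 35% = ¥171,887.64.
Line 4 (84.17, Bralovia, 777 pairs, ¥174,257.79):
Base rate for 84.17 is 1.5%.
Duty = ¥174,257.79 × 1.5% = ¥2,613.87.
Total = ¥0.00 + ¥10,358.41 + ¥171,887.64 + ¥2,613.87 = ¥184,859.92.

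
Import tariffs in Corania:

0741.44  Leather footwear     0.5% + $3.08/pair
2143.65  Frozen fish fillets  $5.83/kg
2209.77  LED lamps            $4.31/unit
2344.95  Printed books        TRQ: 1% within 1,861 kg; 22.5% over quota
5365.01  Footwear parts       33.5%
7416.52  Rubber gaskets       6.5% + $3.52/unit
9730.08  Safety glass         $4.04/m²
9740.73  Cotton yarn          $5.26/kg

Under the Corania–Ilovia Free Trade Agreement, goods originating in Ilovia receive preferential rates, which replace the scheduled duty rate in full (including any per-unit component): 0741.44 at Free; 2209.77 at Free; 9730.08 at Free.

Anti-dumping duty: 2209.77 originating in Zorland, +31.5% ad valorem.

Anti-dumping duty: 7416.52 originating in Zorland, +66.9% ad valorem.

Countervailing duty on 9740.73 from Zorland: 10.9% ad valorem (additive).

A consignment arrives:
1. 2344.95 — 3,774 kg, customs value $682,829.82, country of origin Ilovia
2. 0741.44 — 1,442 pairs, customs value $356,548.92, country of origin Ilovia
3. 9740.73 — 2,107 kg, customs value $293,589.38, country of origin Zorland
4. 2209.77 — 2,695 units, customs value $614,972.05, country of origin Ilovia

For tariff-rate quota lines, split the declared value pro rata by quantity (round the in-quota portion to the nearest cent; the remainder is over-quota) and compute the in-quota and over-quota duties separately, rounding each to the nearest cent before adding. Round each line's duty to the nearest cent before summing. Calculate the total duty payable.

Line 1 (2344.95, Ilovia, 3,774 kg, $682,829.82):
Code 2344.95 is under a tariff-rate quota (threshold 1,861 kg). In-quota: 1,861 kg at 1%; over-quota: 1,913 kg at 22.5%.
Pro-rata value split: in-quota = $682,829.82 × 1,861/3,774 = $336,710.73; over-quota = $682,829.82 − $336,710.73 = $346,119.09.
In-quota duty = $336,710.73 × 1% = $3,367.11. Over-quota duty = $346,119.09 × 22.5% = $77,876.80.
Line duty = $3,367.11 + $77,876.80 = $81,243.91.
Line 2 (0741.44, Ilovia, 1,442 pairs, $356,548.92):
Base rate for 0741.44 is 0.5% + $3.08/pair.
Origin Ilovia qualifies under the Corania–Ilovia agreement and 0741.44 is covered: preferential rate Free applies instead.
Duty = $356,548.92 × 0% = $0.00.
Line 3 (9740.73, Zorland, 2,107 kg, $293,589.38):
Base rate for 9740.73 is $5.26/kg.
Additional duty on 9740.73 from Zorland: +10.9% ad valorem. Applied ad valorem rate = 10.9%.
Duty = $293,589.38 × 10.9% + 2,107 × $5.26 = $43,084.06.
Line 4 (2209.77, Ilovia, 2,695 units, $614,972.05):
Base rate for 2209.77 is $4.31/unit.
Origin Ilovia qualifies under the Corania–Ilovia agreement and 2209.77 is covered: preferential rate Free applies instead.
The additional-duty order on 2209.77 targets Zorland, not Ilovia; it does not apply.
Duty = $614,972.05 × 0% = $0.00.
Total = $81,243.91 + $0.00 + $43,084.06 + $0.00 = $124,327.97.

$124,327.97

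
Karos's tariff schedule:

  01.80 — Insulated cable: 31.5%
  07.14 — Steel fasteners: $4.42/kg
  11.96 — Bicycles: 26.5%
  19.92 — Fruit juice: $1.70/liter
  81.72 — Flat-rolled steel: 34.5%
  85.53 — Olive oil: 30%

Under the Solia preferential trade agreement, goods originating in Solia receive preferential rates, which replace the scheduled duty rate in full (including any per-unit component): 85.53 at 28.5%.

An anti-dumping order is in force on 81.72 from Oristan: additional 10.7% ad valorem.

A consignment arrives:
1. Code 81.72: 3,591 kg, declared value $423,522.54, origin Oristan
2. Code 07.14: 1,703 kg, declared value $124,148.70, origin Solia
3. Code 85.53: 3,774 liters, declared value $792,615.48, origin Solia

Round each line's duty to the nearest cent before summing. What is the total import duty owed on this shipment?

Line 1 (81.72, Oristan, 3,591 kg, $423,522.54):
Base rate for 81.72 is 34.5%.
Additional duty on 81.72 from Oristan: +10.7%. Applied ad valorem rate: 34.5% + 10.7% = 45.2%.
Duty = $423,522.54 × 45.2% = $191,432.19.
Line 2 (07.14, Solia, 1,703 kg, $124,148.70):
Base rate for 07.14 is $4.42/kg.
Origin Solia is the FTA partner but 07.14 is not on the preference list; base rate stands.
Duty = 1,703 × $4.42 = $7,527.26.
Line 3 (85.53, Solia, 3,774 liters, $792,615.48):
Base rate for 85.53 is 30%.
Origin Solia qualifies under the Karos–Solia agreement and 85.53 is covered: preferential rate 28.5% applies instead.
Duty = $792,615.48 × 28.5% = $225,895.41.
Total = $191,432.19 + $7,527.26 + $225,895.41 = $424,854.86.

$424,854.86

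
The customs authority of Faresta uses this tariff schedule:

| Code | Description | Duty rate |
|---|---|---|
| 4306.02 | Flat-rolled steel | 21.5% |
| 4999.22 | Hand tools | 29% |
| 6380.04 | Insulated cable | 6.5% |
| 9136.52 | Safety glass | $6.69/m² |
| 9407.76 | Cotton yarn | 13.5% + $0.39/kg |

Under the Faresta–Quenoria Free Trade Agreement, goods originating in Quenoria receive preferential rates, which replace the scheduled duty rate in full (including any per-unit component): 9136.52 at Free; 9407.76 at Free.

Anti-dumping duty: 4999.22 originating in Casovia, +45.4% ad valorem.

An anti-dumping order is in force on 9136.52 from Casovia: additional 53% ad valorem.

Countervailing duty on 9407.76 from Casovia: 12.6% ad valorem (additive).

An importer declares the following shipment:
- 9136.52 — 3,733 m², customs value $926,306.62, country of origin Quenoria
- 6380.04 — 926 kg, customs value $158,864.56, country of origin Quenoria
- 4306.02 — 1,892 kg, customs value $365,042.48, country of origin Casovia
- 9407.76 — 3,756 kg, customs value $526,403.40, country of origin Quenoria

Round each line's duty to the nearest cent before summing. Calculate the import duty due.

$88,810.33

Line 1 (9136.52, Quenoria, 3,733 m², $926,306.62):
Base rate for 9136.52 is $6.69/m².
Origin Quenoria qualifies under the Faresta–Quenoria agreement and 9136.52 is covered: preferential rate Free applies instead.
The additional-duty order on 9136.52 targets Casovia, not Quenoria; it does not apply.
Duty = $926,306.62 × 0% = $0.00.
Line 2 (6380.04, Quenoria, 926 kg, $158,864.56):
Base rate for 6380.04 is 6.5%.
Origin Quenoria is the FTA partner but 6380.04 is not on the preference list; base rate stands.
Duty = $158,864.56 × 6.5% = $10,326.20.
Line 3 (4306.02, Casovia, 1,892 kg, $365,042.48):
Base rate for 4306.02 is 21.5%.
Duty = $365,042.48 × 21.5% = $78,484.13.
Line 4 (9407.76, Quenoria, 3,756 kg, $526,403.40):
Base rate for 9407.76 is 13.5% + $0.39/kg.
Origin Quenoria qualifies under the Faresta–Quenoria agreement and 9407.76 is covered: preferential rate Free applies instead.
The additional-duty order on 9407.76 targets Casovia, not Quenoria; it does not apply.
Duty = $526,403.40 × 0% = $0.00.
Total = $0.00 + $10,326.20 + $78,484.13 + $0.00 = $88,810.33.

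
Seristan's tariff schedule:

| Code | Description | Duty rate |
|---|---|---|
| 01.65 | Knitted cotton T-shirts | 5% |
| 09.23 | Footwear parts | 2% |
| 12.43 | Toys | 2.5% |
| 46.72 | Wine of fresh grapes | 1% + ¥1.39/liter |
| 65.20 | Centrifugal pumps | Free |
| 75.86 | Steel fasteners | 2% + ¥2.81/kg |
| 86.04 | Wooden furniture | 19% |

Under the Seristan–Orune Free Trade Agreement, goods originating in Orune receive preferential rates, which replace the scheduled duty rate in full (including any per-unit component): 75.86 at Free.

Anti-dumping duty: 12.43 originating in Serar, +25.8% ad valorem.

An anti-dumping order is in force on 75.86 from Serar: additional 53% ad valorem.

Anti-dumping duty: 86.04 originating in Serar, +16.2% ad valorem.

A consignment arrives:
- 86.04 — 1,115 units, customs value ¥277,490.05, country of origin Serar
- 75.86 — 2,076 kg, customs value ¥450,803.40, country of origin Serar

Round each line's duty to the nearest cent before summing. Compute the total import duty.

Line 1 (86.04, Serar, 1,115 units, ¥277,490.05):
Base rate for 86.04 is 19%.
Additional duty on 86.04 from Serar: +16.2%. Applied ad valorem rate: 19% + 16.2% = 35.2%.
Duty = ¥277,490.05 × 35.2% = ¥97,676.50.
Line 2 (75.86, Serar, 2,076 kg, ¥450,803.40):
Base rate for 75.86 is 2% + ¥2.81/kg.
75.86 has an FTA preferential rate, but origin Serar is not Orune; base rate stands.
Additional duty on 75.86 from Serar: +53%. Applied ad valorem rate: 2% + 53% = 55%.
Duty = ¥450,803.40 × 55% + 2,076 × ¥2.81 = ¥253,775.43.
Total = ¥97,676.50 + ¥253,775.43 = ¥351,451.93.

¥351,451.93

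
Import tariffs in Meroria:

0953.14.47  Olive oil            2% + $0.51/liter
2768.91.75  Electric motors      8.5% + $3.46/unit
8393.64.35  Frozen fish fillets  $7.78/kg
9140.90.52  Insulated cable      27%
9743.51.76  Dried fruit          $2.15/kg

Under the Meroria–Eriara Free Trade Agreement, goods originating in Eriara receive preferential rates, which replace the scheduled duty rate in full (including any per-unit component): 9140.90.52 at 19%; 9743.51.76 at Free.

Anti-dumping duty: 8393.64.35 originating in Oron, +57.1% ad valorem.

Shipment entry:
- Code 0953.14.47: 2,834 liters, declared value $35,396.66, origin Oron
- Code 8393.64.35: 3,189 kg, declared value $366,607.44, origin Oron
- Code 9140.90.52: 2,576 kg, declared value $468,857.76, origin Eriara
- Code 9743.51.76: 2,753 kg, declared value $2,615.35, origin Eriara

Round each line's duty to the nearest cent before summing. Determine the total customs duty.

$325,379.51

Line 1 (0953.14.47, Oron, 2,834 liters, $35,396.66):
Base rate for 0953.14.47 is 2% + $0.51/liter.
Duty = $35,396.66 × 2% + 2,834 × $0.51 = $2,153.27.
Line 2 (8393.64.35, Oron, 3,189 kg, $366,607.44):
Base rate for 8393.64.35 is $7.78/kg.
Additional duty on 8393.64.35 from Oron: +57.1% ad valorem. Applied ad valorem rate = 57.1%.
Duty = $366,607.44 × 57.1% + 3,189 × $7.78 = $234,143.27.
Line 3 (9140.90.52, Eriara, 2,576 kg, $468,857.76):
Base rate for 9140.90.52 is 27%.
Origin Eriara qualifies under the Meroria–Eriara agreement and 9140.90.52 is covered: preferential rate 19% applies instead.
Duty = $468,857.76 × 19% = $89,082.97.
Line 4 (9743.51.76, Eriara, 2,753 kg, $2,615.35):
Base rate for 9743.51.76 is $2.15/kg.
Origin Eriara qualifies under the Meroria–Eriara agreement and 9743.51.76 is covered: preferential rate Free applies instead.
Duty = $2,615.35 × 0% = $0.00.
Total = $2,153.27 + $234,143.27 + $89,082.97 + $0.00 = $325,379.51.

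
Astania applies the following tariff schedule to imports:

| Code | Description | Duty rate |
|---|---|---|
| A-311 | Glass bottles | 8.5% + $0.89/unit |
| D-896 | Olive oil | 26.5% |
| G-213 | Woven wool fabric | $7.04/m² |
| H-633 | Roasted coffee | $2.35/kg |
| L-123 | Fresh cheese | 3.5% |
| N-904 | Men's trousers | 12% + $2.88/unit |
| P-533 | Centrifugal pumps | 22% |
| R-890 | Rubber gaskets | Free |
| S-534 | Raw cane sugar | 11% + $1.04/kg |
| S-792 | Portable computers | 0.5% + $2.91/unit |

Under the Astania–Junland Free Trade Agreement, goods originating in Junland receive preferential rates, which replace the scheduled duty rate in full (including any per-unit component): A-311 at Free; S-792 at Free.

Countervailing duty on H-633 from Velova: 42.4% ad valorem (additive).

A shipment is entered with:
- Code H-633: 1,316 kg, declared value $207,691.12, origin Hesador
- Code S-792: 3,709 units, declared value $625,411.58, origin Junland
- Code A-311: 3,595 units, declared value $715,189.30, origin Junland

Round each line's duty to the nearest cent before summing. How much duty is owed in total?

$3,092.60

Line 1 (H-633, Hesador, 1,316 kg, $207,691.12):
Base rate for H-633 is $2.35/kg.
The additional-duty order on H-633 targets Velova, not Hesador; it does not apply.
Duty = 1,316 × $2.35 = $3,092.60.
Line 2 (S-792, Junland, 3,709 units, $625,411.58):
Base rate for S-792 is 0.5% + $2.91/unit.
Origin Junland qualifies under the Astania–Junland agreement and S-792 is covered: preferential rate Free applies instead.
Duty = $625,411.58 × 0% = $0.00.
Line 3 (A-311, Junland, 3,595 units, $715,189.30):
Base rate for A-311 is 8.5% + $0.89/unit.
Origin Junland qualifies under the Astania–Junland agreement and A-311 is covered: preferential rate Free applies instead.
Duty = $715,189.30 × 0% = $0.00.
Total = $3,092.60 + $0.00 + $0.00 = $3,092.60.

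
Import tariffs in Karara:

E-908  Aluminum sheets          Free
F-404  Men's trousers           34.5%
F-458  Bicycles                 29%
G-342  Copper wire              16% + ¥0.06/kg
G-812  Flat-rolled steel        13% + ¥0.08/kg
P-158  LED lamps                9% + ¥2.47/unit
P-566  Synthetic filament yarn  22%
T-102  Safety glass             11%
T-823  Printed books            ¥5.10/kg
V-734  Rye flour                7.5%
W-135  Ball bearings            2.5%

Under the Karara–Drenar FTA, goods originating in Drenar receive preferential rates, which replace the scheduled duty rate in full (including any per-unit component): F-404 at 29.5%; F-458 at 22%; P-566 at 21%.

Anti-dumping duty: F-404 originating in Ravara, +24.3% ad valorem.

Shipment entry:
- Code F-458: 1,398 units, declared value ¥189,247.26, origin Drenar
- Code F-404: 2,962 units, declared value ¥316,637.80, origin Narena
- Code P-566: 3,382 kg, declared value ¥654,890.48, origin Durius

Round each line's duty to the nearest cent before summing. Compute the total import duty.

¥294,950.35

Line 1 (F-458, Drenar, 1,398 units, ¥189,247.26):
Base rate for F-458 is 29%.
Origin Drenar qualifies under the Karara–Drenar agreement and F-458 is covered: preferential rate 22% applies instead.
Duty = ¥189,247.26 × 22% = ¥41,634.40.
Line 2 (F-404, Narena, 2,962 units, ¥316,637.80):
Base rate for F-404 is 34.5%.
F-404 has an FTA preferential rate, but origin Narena is not Drenar; base rate stands.
The additional-duty order on F-404 targets Ravara, not Narena; it does not apply.
Duty = ¥316,637.80 × 34.5% = ¥109,240.04.
Line 3 (P-566, Durius, 3,382 kg, ¥654,890.48):
Base rate for P-566 is 22%.
P-566 has an FTA preferential rate, but origin Durius is not Drenar; base rate stands.
Duty = ¥654,890.48 × 22% = ¥144,075.91.
Total = ¥41,634.40 + ¥109,240.04 + ¥144,075.91 = ¥294,950.35.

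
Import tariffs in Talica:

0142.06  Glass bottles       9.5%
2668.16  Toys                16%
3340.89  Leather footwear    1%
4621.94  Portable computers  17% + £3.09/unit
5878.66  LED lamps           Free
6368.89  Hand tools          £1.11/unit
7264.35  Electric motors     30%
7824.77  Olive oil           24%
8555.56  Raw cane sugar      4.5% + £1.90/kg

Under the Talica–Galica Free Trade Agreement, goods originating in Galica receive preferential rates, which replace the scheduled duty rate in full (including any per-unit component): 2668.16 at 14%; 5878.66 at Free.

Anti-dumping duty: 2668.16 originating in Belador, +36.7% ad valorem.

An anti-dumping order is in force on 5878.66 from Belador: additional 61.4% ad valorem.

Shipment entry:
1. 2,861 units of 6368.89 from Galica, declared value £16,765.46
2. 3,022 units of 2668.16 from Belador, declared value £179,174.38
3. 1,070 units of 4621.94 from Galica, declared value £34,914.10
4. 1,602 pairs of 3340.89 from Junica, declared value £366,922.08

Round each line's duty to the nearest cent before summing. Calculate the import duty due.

Line 1 (6368.89, Galica, 2,861 units, £16,765.46):
Base rate for 6368.89 is £1.11/unit.
Origin Galica is the FTA partner but 6368.89 is not on the preference list; base rate stands.
Duty = 2,861 × £1.11 = £3,175.71.
Line 2 (2668.16, Belador, 3,022 units, £179,174.38):
Base rate for 2668.16 is 16%.
2668.16 has an FTA preferential rate, but origin Belador is not Galica; base rate stands.
Additional duty on 2668.16 from Belador: +36.7%. Applied ad valorem rate: 16% + 36.7% = 52.7%.
Duty = £179,174.38 × 52.7% = £94,424.90.
Line 3 (4621.94, Galica, 1,070 units, £34,914.10):
Base rate for 4621.94 is 17% + £3.09/unit.
Origin Galica is the FTA partner but 4621.94 is not on the preference list; base rate stands.
Duty = £34,914.10 × 17% + 1,070 × £3.09 = £9,241.70.
Line 4 (3340.89, Junica, 1,602 pairs, £366,922.08):
Base rate for 3340.89 is 1%.
Duty = £366,922.08 × 1% = £3,669.22.
Total = £3,175.71 + £94,424.90 + £9,241.70 + £3,669.22 = £110,511.53.

£110,511.53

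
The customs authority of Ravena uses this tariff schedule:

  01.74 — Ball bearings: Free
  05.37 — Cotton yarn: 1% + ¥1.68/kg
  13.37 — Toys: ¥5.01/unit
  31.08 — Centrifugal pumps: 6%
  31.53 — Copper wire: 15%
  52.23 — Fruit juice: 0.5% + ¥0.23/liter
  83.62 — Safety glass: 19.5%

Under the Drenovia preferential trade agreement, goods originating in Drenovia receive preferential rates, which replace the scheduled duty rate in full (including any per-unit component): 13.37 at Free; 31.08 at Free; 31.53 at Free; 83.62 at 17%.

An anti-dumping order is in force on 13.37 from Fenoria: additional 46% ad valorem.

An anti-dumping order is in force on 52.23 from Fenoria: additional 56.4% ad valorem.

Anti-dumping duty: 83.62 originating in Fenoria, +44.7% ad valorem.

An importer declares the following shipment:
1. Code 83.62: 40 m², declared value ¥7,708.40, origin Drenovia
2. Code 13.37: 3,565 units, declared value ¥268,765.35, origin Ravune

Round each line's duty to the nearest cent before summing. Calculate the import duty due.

¥19,171.08

Line 1 (83.62, Drenovia, 40 m², ¥7,708.40):
Base rate for 83.62 is 19.5%.
Origin Drenovia qualifies under the Ravena–Drenovia agreement and 83.62 is covered: preferential rate 17% applies instead.
The additional-duty order on 83.62 targets Fenoria, not Drenovia; it does not apply.
Duty = ¥7,708.40 × 17% = ¥1,310.43.
Line 2 (13.37, Ravune, 3,565 units, ¥268,765.35):
Base rate for 13.37 is ¥5.01/unit.
13.37 has an FTA preferential rate, but origin Ravune is not Drenovia; base rate stands.
The additional-duty order on 13.37 targets Fenoria, not Ravune; it does not apply.
Duty = 3,565 × ¥5.01 = ¥17,860.65.
Total = ¥1,310.43 + ¥17,860.65 = ¥19,171.08.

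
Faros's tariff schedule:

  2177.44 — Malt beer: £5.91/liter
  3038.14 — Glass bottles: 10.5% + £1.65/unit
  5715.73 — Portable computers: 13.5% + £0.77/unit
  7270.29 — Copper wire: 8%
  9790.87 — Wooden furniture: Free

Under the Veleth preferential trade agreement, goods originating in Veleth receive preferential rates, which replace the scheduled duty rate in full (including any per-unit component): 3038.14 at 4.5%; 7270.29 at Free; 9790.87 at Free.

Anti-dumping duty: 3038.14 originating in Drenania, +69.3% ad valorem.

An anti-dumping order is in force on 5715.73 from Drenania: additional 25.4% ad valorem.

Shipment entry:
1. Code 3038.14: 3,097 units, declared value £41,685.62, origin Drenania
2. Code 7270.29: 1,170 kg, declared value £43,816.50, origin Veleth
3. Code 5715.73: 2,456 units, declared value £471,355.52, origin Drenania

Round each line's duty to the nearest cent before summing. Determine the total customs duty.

£223,623.59

Line 1 (3038.14, Drenania, 3,097 units, £41,685.62):
Base rate for 3038.14 is 10.5% + £1.65/unit.
3038.14 has an FTA preferential rate, but origin Drenania is not Veleth; base rate stands.
Additional duty on 3038.14 from Drenania: +69.3%. Applied ad valorem rate: 10.5% + 69.3% = 79.8%.
Duty = £41,685.62 × 79.8% + 3,097 × £1.65 = £38,375.17.
Line 2 (7270.29, Veleth, 1,170 kg, £43,816.50):
Base rate for 7270.29 is 8%.
Origin Veleth qualifies under the Faros–Veleth agreement and 7270.29 is covered: preferential rate Free applies instead.
Duty = £43,816.50 × 0% = £0.00.
Line 3 (5715.73, Drenania, 2,456 units, £471,355.52):
Base rate for 5715.73 is 13.5% + £0.77/unit.
Additional duty on 5715.73 from Drenania: +25.4%. Applied ad valorem rate: 13.5% + 25.4% = 38.9%.
Duty = £471,355.52 × 38.9% + 2,456 × £0.77 = £185,248.42.
Total = £38,375.17 + £0.00 + £185,248.42 = £223,623.59.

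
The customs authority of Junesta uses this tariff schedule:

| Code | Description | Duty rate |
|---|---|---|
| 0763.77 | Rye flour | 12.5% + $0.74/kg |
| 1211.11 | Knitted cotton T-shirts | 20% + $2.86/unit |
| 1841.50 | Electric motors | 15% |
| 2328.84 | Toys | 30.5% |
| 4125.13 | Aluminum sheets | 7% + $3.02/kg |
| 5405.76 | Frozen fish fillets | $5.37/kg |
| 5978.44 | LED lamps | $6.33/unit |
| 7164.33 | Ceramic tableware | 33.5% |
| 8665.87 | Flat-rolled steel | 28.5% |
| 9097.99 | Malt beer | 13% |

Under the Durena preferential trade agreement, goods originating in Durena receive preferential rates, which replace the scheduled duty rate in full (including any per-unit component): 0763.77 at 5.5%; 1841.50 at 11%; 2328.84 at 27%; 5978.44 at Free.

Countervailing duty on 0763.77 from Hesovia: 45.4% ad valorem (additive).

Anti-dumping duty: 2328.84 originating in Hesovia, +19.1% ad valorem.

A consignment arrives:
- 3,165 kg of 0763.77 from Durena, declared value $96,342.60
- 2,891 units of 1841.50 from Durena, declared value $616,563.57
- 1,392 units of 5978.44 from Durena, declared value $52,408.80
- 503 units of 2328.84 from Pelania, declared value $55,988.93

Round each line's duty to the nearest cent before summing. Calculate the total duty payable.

Line 1 (0763.77, Durena, 3,165 kg, $96,342.60):
Base rate for 0763.77 is 12.5% + $0.74/kg.
Origin Durena qualifies under the Junesta–Durena agreement and 0763.77 is covered: preferential rate 5.5% applies instead.
The additional-duty order on 0763.77 targets Hesovia, not Durena; it does not apply.
Duty = $96,342.60 × 5.5% = $5,298.84.
Line 2 (1841.50, Durena, 2,891 units, $616,563.57):
Base rate for 1841.50 is 15%.
Origin Durena qualifies under the Junesta–Durena agreement and 1841.50 is covered: preferential rate 11% applies instead.
Duty = $616,563.57 × 11% = $67,821.99.
Line 3 (5978.44, Durena, 1,392 units, $52,408.80):
Base rate for 5978.44 is $6.33/unit.
Origin Durena qualifies under the Junesta–Durena agreement and 5978.44 is covered: preferential rate Free applies instead.
Duty = $52,408.80 × 0% = $0.00.
Line 4 (2328.84, Pelania, 503 units, $55,988.93):
Base rate for 2328.84 is 30.5%.
2328.84 has an FTA preferential rate, but origin Pelania is not Durena; base rate stands.
The additional-duty order on 2328.84 targets Hesovia, not Pelania; it does not apply.
Duty = $55,988.93 × 30.5% = $17,076.62.
Total = $5,298.84 + $67,821.99 + $0.00 + $17,076.62 = $90,197.45.

$90,197.45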